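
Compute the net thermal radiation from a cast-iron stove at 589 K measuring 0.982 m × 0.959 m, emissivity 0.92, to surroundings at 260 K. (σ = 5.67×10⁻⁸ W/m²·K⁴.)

A = 0.982 × 0.959 = 0.942 m².
Q = εσA(T⁴ − T_s⁴). T⁴ − T_s⁴ = (589)⁴ − (260)⁴ = 1.20×10^11 − 4.57×10^9 = 1.16×10^11 K⁴.
Q = 0.92 × 5.67×10⁻⁸ × 0.942 × 1.16×10^11 = 5690 W.

Q ≈ 5690 W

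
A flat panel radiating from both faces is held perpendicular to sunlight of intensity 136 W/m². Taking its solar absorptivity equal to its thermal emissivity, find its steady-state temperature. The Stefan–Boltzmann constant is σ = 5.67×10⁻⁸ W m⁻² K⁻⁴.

T ≈ 186 K

Absorbed flux αS = emitted flux 2εσT⁴ per unit area; with α = ε this gives T = (S/2σ)^(1/4).
T = (136 / (2 × 5.67×10⁻⁸))^(1/4) = (1.20×10^9)^(1/4).
T = 186 K.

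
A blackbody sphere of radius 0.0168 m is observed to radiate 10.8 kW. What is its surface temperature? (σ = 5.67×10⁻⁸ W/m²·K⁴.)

A = 4πr² = 4π × (0.0168)² = 3.55×10^-3 m².
From P = σAT⁴, T = (P / σA)^(1/4) = (10800 / (5.67×10⁻⁸ × 3.55×10^-3))^(1/4).
T = (5.37×10^13)^(1/4) = 2710 K.

T ≈ 2710 K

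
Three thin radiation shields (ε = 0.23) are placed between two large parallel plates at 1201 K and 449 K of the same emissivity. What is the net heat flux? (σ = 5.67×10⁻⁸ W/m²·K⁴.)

Each of the 4 gaps contributes resistance (2/ε − 1) = 2/0.23 − 1 = 7.696; total = 30.78.
q = σ(T₁⁴ − T₂⁴) / 30.78 = 5.67×10⁻⁸ × 2.04×10^12 / 30.78 = 3760 W/m².

q ≈ 3760 W/m²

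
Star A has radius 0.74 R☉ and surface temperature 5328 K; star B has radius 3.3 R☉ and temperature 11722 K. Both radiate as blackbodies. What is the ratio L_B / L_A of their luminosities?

L = 4πR²σT⁴ ∝ R²T⁴, so L_B/L_A = (3.3/0.74)² × (11722/5328)⁴ = 19.9 × 23.4 = 466.

L_B/L_A ≈ 466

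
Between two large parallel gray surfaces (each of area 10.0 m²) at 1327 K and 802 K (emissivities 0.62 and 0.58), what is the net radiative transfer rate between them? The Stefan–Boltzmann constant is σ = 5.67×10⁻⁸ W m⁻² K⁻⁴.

Q ≈ 6.52×10^5 W

For two large parallel gray plates, q = σ(T₁⁴ − T₂⁴) / (1/ε₁ + 1/ε₂ − 1).
1/ε₁ + 1/ε₂ − 1 = 1/0.62 + 1/0.58 − 1 = 2.337.
T₁⁴ − T₂⁴ = 3.10×10^12 − 4.14×10^11 = 2.69×10^12 K⁴.
q = 5.67×10⁻⁸ × 2.69×10^12 / 2.337 = 65200 W/m².
Q = q·A = 65200 × 10.0 = 6.52×10^5 W.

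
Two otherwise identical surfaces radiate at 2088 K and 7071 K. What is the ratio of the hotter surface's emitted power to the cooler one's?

P ∝ T⁴, so the ratio is (7071/2088)⁴ = (3.386)⁴ = 132.

ratio ≈ 132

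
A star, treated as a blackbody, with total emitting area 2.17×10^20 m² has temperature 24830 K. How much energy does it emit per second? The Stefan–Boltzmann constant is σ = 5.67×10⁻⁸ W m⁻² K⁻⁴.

P ≈ 4.68×10^30 W

P = σAT⁴ = 5.67×10⁻⁸ × 2.17×10^20 × (24830)⁴ = 5.67×10⁻⁸ × 2.17×10^20 × 3.80×10^17.
P = 4.68×10^30 W.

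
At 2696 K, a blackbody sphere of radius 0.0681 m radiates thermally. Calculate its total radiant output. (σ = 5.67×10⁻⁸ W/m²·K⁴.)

A = 4πr² = 4π × (0.0681)² = 0.0583 m².
P = σAT⁴ = 5.67×10⁻⁸ × 0.0583 × (2696)⁴ = 5.67×10⁻⁸ × 0.0583 × 5.28×10^13.
P = 1.75×10^5 W.

P ≈ 1.75×10^5 W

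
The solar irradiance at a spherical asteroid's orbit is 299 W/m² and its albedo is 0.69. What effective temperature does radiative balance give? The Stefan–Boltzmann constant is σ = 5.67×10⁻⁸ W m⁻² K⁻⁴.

Power absorbed = (1−a)S·πR²; power emitted = 4πR²σT⁴. Equating and cancelling πR²:
T = ((1−a)S / 4σ)^(1/4) = (92.7 / (4 × 5.67×10⁻⁸))^(1/4) = (4.09×10^8)^(1/4).
T = 142 K.

T ≈ 142 K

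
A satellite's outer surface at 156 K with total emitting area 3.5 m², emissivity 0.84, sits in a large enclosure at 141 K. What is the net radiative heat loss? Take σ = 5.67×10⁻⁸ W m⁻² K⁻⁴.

Q = εσA(T⁴ − T_s⁴). T⁴ − T_s⁴ = (156)⁴ − (141)⁴ = 5.92×10^8 − 3.95×10^8 = 1.97×10^8 K⁴.
Q = 0.84 × 5.67×10⁻⁸ × 3.50 × 1.97×10^8 = 32.8 W.

Q ≈ 32.8 W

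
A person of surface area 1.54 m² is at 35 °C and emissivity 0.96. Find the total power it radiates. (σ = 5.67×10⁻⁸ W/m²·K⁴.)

P ≈ 754 W

35 °C = 308 K.
Stefan–Boltzmann: P = εσAT⁴ = 0.96 × 5.67×10⁻⁸ × 1.54 × (308)⁴ = 0.96 × 5.67×10⁻⁸ × 1.54 × 9.00×10^9.
P = 754 W.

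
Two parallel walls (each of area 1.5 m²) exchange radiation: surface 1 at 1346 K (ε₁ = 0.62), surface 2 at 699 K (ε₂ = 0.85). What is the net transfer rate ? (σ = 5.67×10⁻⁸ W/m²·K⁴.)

For two large parallel gray plates, q = σ(T₁⁴ − T₂⁴) / (1/ε₁ + 1/ε₂ − 1).
1/ε₁ + 1/ε₂ − 1 = 1/0.62 + 1/0.85 − 1 = 1.789.
T₁⁴ − T₂⁴ = 3.28×10^12 − 2.39×10^11 = 3.04×10^12 K⁴.
q = 5.67×10⁻⁸ × 3.04×10^12 / 1.789 = 96400 W/m².
Q = q·A = 96400 × 1.5 = 1.45×10^5 W.

Q ≈ 1.45×10^5 W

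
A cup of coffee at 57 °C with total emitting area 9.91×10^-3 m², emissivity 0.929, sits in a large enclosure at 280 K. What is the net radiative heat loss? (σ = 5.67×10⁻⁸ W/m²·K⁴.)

Q ≈ 2.98 W

Convert: 57 °C = 330 K.
Q = εσA(T⁴ − T_s⁴). T⁴ − T_s⁴ = (330)⁴ − (280)⁴ = 1.19×10^10 − 6.15×10^9 = 5.71×10^9 K⁴.
Q = 0.929 × 5.67×10⁻⁸ × 9.91×10^-3 × 5.71×10^9 = 2.98 W.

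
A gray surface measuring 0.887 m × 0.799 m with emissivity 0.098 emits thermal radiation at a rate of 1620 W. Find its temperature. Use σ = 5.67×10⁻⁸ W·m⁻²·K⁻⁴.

A = 0.887 × 0.799 = 0.709 m².
From P = εσAT⁴, T = (P / εσA)^(1/4) = (1620 / (0.098 × 5.67×10⁻⁸ × 0.709))^(1/4).
T = (4.11×10^11)^(1/4) = 801 K.

T ≈ 801 K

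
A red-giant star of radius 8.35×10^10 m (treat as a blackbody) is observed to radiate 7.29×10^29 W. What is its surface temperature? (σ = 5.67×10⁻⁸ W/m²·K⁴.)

A = 4πr² = 4π × (8.35×10^10)² = 8.76×10^22 m².
From P = σAT⁴, T = (P / σA)^(1/4) = (7.29×10^29 / (5.67×10⁻⁸ × 8.76×10^22))^(1/4).
T = (1.47×10^14)^(1/4) = 3480 K.

T ≈ 3480 K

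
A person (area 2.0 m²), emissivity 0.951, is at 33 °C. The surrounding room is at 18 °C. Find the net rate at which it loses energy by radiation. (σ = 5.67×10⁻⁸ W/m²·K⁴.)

Convert: 33 °C = 306 K; 18 °C = 291 K.
Q = εσA(T⁴ − T_s⁴). T⁴ − T_s⁴ = (306)⁴ − (291)⁴ = 8.77×10^9 − 7.17×10^9 = 1.60×10^9 K⁴.
Q = 0.951 × 5.67×10⁻⁸ × 2.00 × 1.60×10^9 = 172 W.

Q ≈ 172 W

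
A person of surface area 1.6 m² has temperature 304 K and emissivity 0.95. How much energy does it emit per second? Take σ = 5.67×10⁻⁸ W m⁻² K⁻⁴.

P ≈ 736 W

Stefan–Boltzmann: P = εσAT⁴ = 0.95 × 5.67×10⁻⁸ × 1.60 × (304)⁴ = 0.95 × 5.67×10⁻⁸ × 1.60 × 8.54×10^9.
P = 736 W.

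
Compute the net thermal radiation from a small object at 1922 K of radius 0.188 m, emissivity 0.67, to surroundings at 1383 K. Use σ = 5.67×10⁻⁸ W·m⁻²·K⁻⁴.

Q ≈ 1.69×10^5 W

A = 4πr² = 4π × (0.188)² = 0.444 m².
Q = εσA(T⁴ − T_s⁴). T⁴ − T_s⁴ = (1922)⁴ − (1383)⁴ = 1.36×10^13 − 3.66×10^12 = 9.99×10^12 K⁴.
Q = 0.67 × 5.67×10⁻⁸ × 0.444 × 9.99×10^12 = 1.69×10^5 W.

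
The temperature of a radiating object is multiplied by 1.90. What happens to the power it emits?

P ∝ T⁴, so the power scales as (1.90)⁴ = 13.0.

factor ≈ 13.0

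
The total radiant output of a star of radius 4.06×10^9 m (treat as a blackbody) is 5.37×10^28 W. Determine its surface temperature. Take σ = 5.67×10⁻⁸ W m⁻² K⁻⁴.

T ≈ 8220 K

A = 4πr² = 4π × (4.06×10^9)² = 2.07×10^20 m².
From P = σAT⁴, T = (P / σA)^(1/4) = (5.37×10^28 / (5.67×10⁻⁸ × 2.07×10^20))^(1/4).
T = (4.57×10^15)^(1/4) = 8220 K.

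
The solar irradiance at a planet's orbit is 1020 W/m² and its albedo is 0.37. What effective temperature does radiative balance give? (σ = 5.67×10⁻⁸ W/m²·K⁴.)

T ≈ 231 K

Power absorbed = (1−a)S·πR²; power emitted = 4πR²σT⁴. Equating and cancelling πR²:
T = ((1−a)S / 4σ)^(1/4) = (643 / (4 × 5.67×10⁻⁸))^(1/4) = (2.83×10^9)^(1/4).
T = 231 K.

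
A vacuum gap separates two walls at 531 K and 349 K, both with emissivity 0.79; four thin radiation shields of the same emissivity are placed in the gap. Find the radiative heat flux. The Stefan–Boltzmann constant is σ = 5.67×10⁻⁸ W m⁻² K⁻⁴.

Each of the 5 gaps contributes resistance (2/ε − 1) = 2/0.79 − 1 = 1.532; total = 7.658.
q = σ(T₁⁴ − T₂⁴) / 7.658 = 5.67×10⁻⁸ × 6.47×10^10 / 7.658 = 479 W/m².

q ≈ 479 W/m²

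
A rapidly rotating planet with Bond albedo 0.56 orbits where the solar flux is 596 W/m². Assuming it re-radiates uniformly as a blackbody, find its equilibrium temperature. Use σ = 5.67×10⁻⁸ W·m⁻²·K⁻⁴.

Power absorbed = (1−a)S·πR²; power emitted = 4πR²σT⁴. Equating and cancelling πR²:
T = ((1−a)S / 4σ)^(1/4) = (262 / (4 × 5.67×10⁻⁸))^(1/4) = (1.16×10^9)^(1/4).
T = 184 K.

T ≈ 184 K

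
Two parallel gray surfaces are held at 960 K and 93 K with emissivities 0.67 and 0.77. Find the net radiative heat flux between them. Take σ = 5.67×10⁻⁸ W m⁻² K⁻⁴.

For two large parallel gray plates, q = σ(T₁⁴ − T₂⁴) / (1/ε₁ + 1/ε₂ − 1).
1/ε₁ + 1/ε₂ − 1 = 1/0.67 + 1/0.77 − 1 = 1.791.
T₁⁴ − T₂⁴ = 8.49×10^11 − 7.48×10^7 = 8.49×10^11 K⁴.
q = 5.67×10⁻⁸ × 8.49×10^11 / 1.791 = 26900 W/m².

q ≈ 26900 W/m²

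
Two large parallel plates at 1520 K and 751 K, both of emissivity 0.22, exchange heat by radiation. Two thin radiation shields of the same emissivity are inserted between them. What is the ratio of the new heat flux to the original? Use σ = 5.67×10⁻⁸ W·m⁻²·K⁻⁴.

ratio ≈ 0.333

With N identical shields there are N+1 = 3 gaps in series, each with the same radiative resistance, so the flux falls to 1/(N+1) of its unshielded value.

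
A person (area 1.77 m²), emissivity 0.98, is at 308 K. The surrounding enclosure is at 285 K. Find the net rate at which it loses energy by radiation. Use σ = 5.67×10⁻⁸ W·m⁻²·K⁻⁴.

Q = εσA(T⁴ − T_s⁴). T⁴ − T_s⁴ = (308)⁴ − (285)⁴ = 9.00×10^9 − 6.60×10^9 = 2.40×10^9 K⁴.
Q = 0.98 × 5.67×10⁻⁸ × 1.77 × 2.40×10^9 = 236 W.

Q ≈ 236 W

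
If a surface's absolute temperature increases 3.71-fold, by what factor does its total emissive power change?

factor ≈ 189

P ∝ T⁴, so the power scales as (3.71)⁴ = 189.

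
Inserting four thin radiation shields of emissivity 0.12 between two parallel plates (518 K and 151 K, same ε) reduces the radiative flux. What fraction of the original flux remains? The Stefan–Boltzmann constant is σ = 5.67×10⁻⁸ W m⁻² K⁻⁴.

ratio ≈ 0.200

With N identical shields there are N+1 = 5 gaps in series, each with the same radiative resistance, so the flux falls to 1/(N+1) of its unshielded value.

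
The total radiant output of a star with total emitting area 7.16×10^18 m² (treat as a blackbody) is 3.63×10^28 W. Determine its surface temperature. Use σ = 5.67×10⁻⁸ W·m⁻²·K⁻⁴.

From P = σAT⁴, T = (P / σA)^(1/4) = (3.63×10^28 / (5.67×10⁻⁸ × 7.16×10^18))^(1/4).
T = (8.94×10^16)^(1/4) = 17300 K.

T ≈ 17300 K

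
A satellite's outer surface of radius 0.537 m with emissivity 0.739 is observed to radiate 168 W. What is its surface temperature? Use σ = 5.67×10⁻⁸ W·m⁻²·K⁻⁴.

T ≈ 182 K

A = 4πr² = 4π × (0.537)² = 3.62 m².
From P = εσAT⁴, T = (P / εσA)^(1/4) = (168 / (0.739 × 5.67×10⁻⁸ × 3.62))^(1/4).
T = (1.11×10^9)^(1/4) = 182 K.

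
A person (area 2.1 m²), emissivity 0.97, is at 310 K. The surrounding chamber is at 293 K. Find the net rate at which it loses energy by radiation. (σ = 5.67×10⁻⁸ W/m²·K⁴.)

Q = εσA(T⁴ − T_s⁴). T⁴ − T_s⁴ = (310)⁴ − (293)⁴ = 9.24×10^9 − 7.37×10^9 = 1.87×10^9 K⁴.
Q = 0.97 × 5.67×10⁻⁸ × 2.10 × 1.87×10^9 = 215 W.

Q ≈ 215 W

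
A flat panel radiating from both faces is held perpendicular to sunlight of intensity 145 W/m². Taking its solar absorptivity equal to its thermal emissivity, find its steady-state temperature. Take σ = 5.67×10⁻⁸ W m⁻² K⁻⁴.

T ≈ 189 K

Absorbed flux αS = emitted flux 2εσT⁴ per unit area; with α = ε this gives T = (S/2σ)^(1/4).
T = (145 / (2 × 5.67×10⁻⁸))^(1/4) = (1.28×10^9)^(1/4).
T = 189 K.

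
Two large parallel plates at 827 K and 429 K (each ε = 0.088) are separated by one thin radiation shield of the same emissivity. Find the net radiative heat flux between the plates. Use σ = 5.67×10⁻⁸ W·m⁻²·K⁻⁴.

q ≈ 566 W/m²

Each of the 2 gaps contributes resistance (2/ε − 1) = 2/0.088 − 1 = 21.73; total = 43.45.
q = σ(T₁⁴ − T₂⁴) / 43.45 = 5.67×10⁻⁸ × 4.34×10^11 / 43.45 = 566 W/m².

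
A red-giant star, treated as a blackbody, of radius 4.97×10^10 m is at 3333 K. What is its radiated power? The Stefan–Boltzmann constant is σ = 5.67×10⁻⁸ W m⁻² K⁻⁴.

A = 4πr² = 4π × (4.97×10^10)² = 3.10×10^22 m².
P = σAT⁴ = 5.67×10⁻⁸ × 3.10×10^22 × (3333)⁴ = 5.67×10⁻⁸ × 3.10×10^22 × 1.23×10^14.
P = 2.17×10^29 W.

P ≈ 2.17×10^29 W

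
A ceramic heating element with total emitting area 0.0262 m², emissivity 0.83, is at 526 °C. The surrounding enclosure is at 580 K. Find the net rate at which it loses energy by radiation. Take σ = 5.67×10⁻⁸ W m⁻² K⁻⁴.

Q ≈ 363 W

Convert: 526 °C = 799 K.
Q = εσA(T⁴ − T_s⁴). T⁴ − T_s⁴ = (799)⁴ − (580)⁴ = 4.08×10^11 − 1.13×10^11 = 2.94×10^11 K⁴.
Q = 0.83 × 5.67×10⁻⁸ × 0.0262 × 2.94×10^11 = 363 W.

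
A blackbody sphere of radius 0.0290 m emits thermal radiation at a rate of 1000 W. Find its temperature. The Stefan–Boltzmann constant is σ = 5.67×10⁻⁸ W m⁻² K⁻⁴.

T ≈ 1140 K

A = 4πr² = 4π × (0.0290)² = 0.0106 m².
From P = σAT⁴, T = (P / σA)^(1/4) = (1000 / (5.67×10⁻⁸ × 0.0106))^(1/4).
T = (1.67×10^12)^(1/4) = 1140 K.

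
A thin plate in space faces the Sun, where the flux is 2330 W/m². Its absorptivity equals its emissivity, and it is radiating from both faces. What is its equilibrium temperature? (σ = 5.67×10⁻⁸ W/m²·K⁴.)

Absorbed flux αS = emitted flux 2εσT⁴ per unit area; with α = ε this gives T = (S/2σ)^(1/4).
T = (2330 / (2 × 5.67×10⁻⁸))^(1/4) = (2.05×10^10)^(1/4).
T = 379 K.

T ≈ 379 K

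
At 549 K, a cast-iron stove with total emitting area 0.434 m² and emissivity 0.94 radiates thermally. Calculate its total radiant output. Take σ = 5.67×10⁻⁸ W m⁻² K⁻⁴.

P ≈ 2100 W

Stefan–Boltzmann: P = εσAT⁴ = 0.94 × 5.67×10⁻⁸ × 0.434 × (549)⁴ = 0.94 × 5.67×10⁻⁸ × 0.434 × 9.08×10^10.
P = 2100 W.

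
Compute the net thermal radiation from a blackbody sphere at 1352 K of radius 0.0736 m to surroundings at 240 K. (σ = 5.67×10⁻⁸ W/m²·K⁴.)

A = 4πr² = 4π × (0.0736)² = 0.0681 m².
Q = σA(T⁴ − T_s⁴). T⁴ − T_s⁴ = (1352)⁴ − (240)⁴ = 3.34×10^12 − 3.32×10^9 = 3.34×10^12 K⁴.
Q = 5.67×10⁻⁸ × 0.0681 × 3.34×10^12 = 12900 W.

Q ≈ 12900 W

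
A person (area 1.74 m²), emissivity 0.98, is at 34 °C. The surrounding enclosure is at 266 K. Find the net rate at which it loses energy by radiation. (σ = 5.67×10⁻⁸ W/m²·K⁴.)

Q ≈ 375 W

Convert: 34 °C = 307 K.
Q = εσA(T⁴ − T_s⁴). T⁴ − T_s⁴ = (307)⁴ − (266)⁴ = 8.88×10^9 − 5.01×10^9 = 3.88×10^9 K⁴.
Q = 0.98 × 5.67×10⁻⁸ × 1.74 × 3.88×10^9 = 375 W.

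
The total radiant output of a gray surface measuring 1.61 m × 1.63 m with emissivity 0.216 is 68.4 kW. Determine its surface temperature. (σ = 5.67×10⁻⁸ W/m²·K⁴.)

A = 1.61 × 1.63 = 2.62 m².
From P = εσAT⁴, T = (P / εσA)^(1/4) = (68400 / (0.216 × 5.67×10⁻⁸ × 2.62))^(1/4).
T = (2.13×10^12)^(1/4) = 1210 K.

T ≈ 1210 K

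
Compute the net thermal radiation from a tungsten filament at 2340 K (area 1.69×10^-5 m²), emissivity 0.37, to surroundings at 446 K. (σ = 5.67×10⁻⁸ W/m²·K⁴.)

Q = εσA(T⁴ − T_s⁴). T⁴ − T_s⁴ = (2340)⁴ − (446)⁴ = 3.00×10^13 − 3.96×10^10 = 2.99×10^13 K⁴.
Q = 0.37 × 5.67×10⁻⁸ × 1.69×10^-5 × 2.99×10^13 = 10.6 W.

Q ≈ 10.6 W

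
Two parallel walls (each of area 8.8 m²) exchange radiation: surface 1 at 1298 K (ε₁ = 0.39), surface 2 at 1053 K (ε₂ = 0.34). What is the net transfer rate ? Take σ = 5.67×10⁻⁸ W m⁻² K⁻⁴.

Q ≈ 1.78×10^5 W

For two large parallel gray plates, q = σ(T₁⁴ − T₂⁴) / (1/ε₁ + 1/ε₂ − 1).
1/ε₁ + 1/ε₂ − 1 = 1/0.39 + 1/0.34 − 1 = 4.505.
T₁⁴ − T₂⁴ = 2.84×10^12 − 1.23×10^12 = 1.61×10^12 K⁴.
q = 5.67×10⁻⁸ × 1.61×10^12 / 4.505 = 20300 W/m².
Q = q·A = 20300 × 8.8 = 1.78×10^5 W.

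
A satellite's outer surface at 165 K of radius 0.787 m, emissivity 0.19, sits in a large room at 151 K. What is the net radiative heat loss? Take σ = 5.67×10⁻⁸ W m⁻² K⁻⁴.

Q ≈ 18.6 W

A = 4πr² = 4π × (0.787)² = 7.78 m².
Q = εσA(T⁴ − T_s⁴). T⁴ − T_s⁴ = (165)⁴ − (151)⁴ = 7.41×10^8 − 5.20×10^8 = 2.21×10^8 K⁴.
Q = 0.19 × 5.67×10⁻⁸ × 7.78 × 2.21×10^8 = 18.6 W.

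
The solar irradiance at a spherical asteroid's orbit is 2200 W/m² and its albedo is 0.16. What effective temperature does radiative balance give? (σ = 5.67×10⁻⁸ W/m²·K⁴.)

T ≈ 300 K

Power absorbed = (1−a)S·πR²; power emitted = 4πR²σT⁴. Equating and cancelling πR²:
T = ((1−a)S / 4σ)^(1/4) = (1850 / (4 × 5.67×10⁻⁸))^(1/4) = (8.15×10^9)^(1/4).
T = 300 K.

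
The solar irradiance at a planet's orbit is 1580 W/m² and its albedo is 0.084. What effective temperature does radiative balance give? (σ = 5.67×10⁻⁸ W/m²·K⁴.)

Power absorbed = (1−a)S·πR²; power emitted = 4πR²σT⁴. Equating and cancelling πR²:
T = ((1−a)S / 4σ)^(1/4) = (1450 / (4 × 5.67×10⁻⁸))^(1/4) = (6.38×10^9)^(1/4).
T = 283 K.

T ≈ 283 K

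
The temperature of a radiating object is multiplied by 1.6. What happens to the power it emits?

P ∝ T⁴, so the power scales as (1.6)⁴ = 6.55.

factor ≈ 6.55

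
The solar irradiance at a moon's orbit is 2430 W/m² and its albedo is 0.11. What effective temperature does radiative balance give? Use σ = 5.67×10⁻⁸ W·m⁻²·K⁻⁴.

Power absorbed = (1−a)S·πR²; power emitted = 4πR²σT⁴. Equating and cancelling πR²:
T = ((1−a)S / 4σ)^(1/4) = (2160 / (4 × 5.67×10⁻⁸))^(1/4) = (9.54×10^9)^(1/4).
T = 312 K.

T ≈ 312 K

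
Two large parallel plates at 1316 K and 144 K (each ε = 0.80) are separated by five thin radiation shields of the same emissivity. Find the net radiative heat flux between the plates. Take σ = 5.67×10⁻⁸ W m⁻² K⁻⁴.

Each of the 6 gaps contributes resistance (2/ε − 1) = 2/0.80 − 1 = 1.500; total = 9.000.
q = σ(T₁⁴ − T₂⁴) / 9.000 = 5.67×10⁻⁸ × 3.00×10^12 / 9.000 = 18900 W/m².

q ≈ 18900 W/m²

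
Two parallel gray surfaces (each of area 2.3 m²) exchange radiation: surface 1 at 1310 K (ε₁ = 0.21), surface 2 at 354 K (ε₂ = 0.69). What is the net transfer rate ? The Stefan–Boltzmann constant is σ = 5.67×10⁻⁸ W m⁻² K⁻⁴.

For two large parallel gray plates, q = σ(T₁⁴ − T₂⁴) / (1/ε₁ + 1/ε₂ − 1).
1/ε₁ + 1/ε₂ − 1 = 1/0.21 + 1/0.69 − 1 = 5.211.
T₁⁴ − T₂⁴ = 2.94×10^12 − 1.57×10^10 = 2.93×10^12 K⁴.
q = 5.67×10⁻⁸ × 2.93×10^12 / 5.211 = 31900 W/m².
Q = q·A = 31900 × 2.3 = 73300 W.

Q ≈ 73300 W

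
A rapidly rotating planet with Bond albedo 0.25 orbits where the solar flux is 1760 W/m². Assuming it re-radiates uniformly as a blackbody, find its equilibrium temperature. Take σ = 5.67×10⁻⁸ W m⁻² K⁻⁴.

T ≈ 276 K

Power absorbed = (1−a)S·πR²; power emitted = 4πR²σT⁴. Equating and cancelling πR²:
T = ((1−a)S / 4σ)^(1/4) = (1320 / (4 × 5.67×10⁻⁸))^(1/4) = (5.82×10^9)^(1/4).
T = 276 K.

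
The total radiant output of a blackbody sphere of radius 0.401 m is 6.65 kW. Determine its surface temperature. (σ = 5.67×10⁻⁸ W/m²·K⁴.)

T ≈ 491 K

A = 4πr² = 4π × (0.401)² = 2.02 m².
From P = σAT⁴, T = (P / σA)^(1/4) = (6650 / (5.67×10⁻⁸ × 2.02))^(1/4).
T = (5.80×10^10)^(1/4) = 491 K.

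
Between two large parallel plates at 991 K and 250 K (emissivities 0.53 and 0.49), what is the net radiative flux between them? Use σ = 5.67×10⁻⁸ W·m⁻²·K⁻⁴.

For two large parallel gray plates, q = σ(T₁⁴ − T₂⁴) / (1/ε₁ + 1/ε₂ − 1).
1/ε₁ + 1/ε₂ − 1 = 1/0.53 + 1/0.49 − 1 = 2.928.
T₁⁴ − T₂⁴ = 9.64×10^11 − 3.91×10^9 = 9.61×10^11 K⁴.
q = 5.67×10⁻⁸ × 9.61×10^11 / 2.928 = 18600 W/m².

q ≈ 18600 W/m²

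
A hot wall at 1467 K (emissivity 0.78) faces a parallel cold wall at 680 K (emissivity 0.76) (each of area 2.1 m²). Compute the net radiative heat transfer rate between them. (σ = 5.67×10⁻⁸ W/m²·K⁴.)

Q ≈ 3.29×10^5 W

For two large parallel gray plates, q = σ(T₁⁴ − T₂⁴) / (1/ε₁ + 1/ε₂ − 1).
1/ε₁ + 1/ε₂ − 1 = 1/0.78 + 1/0.76 − 1 = 1.598.
T₁⁴ − T₂⁴ = 4.63×10^12 − 2.14×10^11 = 4.42×10^12 K⁴.
q = 5.67×10⁻⁸ × 4.42×10^12 / 1.598 = 1.57×10^5 W/m².
Q = q·A = 1.57×10^5 × 2.1 = 3.29×10^5 W.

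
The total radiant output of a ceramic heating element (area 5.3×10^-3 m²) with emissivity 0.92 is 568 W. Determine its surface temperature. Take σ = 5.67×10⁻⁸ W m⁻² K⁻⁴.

T ≈ 1200 K

From P = εσAT⁴, T = (P / εσA)^(1/4) = (568 / (0.92 × 5.67×10⁻⁸ × 5.30×10^-3))^(1/4).
T = (2.05×10^12)^(1/4) = 1200 K.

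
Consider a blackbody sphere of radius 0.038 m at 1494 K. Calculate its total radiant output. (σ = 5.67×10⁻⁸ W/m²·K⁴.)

P ≈ 5130 W

A = 4πr² = 4π × (0.038)² = 0.0181 m².
P = σAT⁴ = 5.67×10⁻⁸ × 0.0181 × (1494)⁴ = 5.67×10⁻⁸ × 0.0181 × 4.98×10^12.
P = 5130 W.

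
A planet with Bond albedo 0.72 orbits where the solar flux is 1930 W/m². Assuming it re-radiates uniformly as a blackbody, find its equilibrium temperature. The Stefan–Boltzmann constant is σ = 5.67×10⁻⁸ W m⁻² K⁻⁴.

T ≈ 221 K

Power absorbed = (1−a)S·πR²; power emitted = 4πR²σT⁴. Equating and cancelling πR²:
T = ((1−a)S / 4σ)^(1/4) = (540 / (4 × 5.67×10⁻⁸))^(1/4) = (2.38×10^9)^(1/4).
T = 221 K.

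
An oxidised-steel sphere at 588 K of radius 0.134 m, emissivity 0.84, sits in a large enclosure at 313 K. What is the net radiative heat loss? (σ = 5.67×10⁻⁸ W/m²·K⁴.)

Q ≈ 1180 W

A = 4πr² = 4π × (0.134)² = 0.226 m².
Q = εσA(T⁴ − T_s⁴). T⁴ − T_s⁴ = (588)⁴ − (313)⁴ = 1.20×10^11 − 9.60×10^9 = 1.10×10^11 K⁴.
Q = 0.84 × 5.67×10⁻⁸ × 0.226 × 1.10×10^11 = 1180 W.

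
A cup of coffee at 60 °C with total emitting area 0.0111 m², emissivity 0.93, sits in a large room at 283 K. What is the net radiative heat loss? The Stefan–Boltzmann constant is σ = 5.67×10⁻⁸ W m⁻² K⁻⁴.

Convert: 60 °C = 333 K.
Q = εσA(T⁴ − T_s⁴). T⁴ − T_s⁴ = (333)⁴ − (283)⁴ = 1.23×10^10 − 6.41×10^9 = 5.88×10^9 K⁴.
Q = 0.93 × 5.67×10⁻⁸ × 0.0111 × 5.88×10^9 = 3.44 W.

Q ≈ 3.44 W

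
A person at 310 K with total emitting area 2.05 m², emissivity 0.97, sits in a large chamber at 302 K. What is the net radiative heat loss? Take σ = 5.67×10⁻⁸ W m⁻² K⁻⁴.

Q ≈ 103 W

Q = εσA(T⁴ − T_s⁴). T⁴ − T_s⁴ = (310)⁴ − (302)⁴ = 9.24×10^9 − 8.32×10^9 = 9.17×10^8 K⁴.
Q = 0.97 × 5.67×10⁻⁸ × 2.05 × 9.17×10^8 = 103 W.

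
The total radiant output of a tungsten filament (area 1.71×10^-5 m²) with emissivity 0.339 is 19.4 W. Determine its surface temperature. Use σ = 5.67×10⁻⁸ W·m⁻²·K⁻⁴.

From P = εσAT⁴, T = (P / εσA)^(1/4) = (19.4 / (0.339 × 5.67×10⁻⁸ × 1.71×10^-5))^(1/4).
T = (5.90×10^13)^(1/4) = 2770 K.

T ≈ 2770 K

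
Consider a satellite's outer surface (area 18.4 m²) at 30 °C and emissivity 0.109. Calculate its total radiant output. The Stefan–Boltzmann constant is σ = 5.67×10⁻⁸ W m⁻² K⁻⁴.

P ≈ 959 W

30 °C = 303 K.
P = εσAT⁴ = 0.109 × 5.67×10⁻⁸ × 18.4 × (303)⁴ = 0.109 × 5.67×10⁻⁸ × 18.4 × 8.43×10^9.
P = 959 W.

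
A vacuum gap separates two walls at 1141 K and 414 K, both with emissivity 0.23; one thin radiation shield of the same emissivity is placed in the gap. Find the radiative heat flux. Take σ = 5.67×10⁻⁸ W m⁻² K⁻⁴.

q ≈ 6140 W/m²

Each of the 2 gaps contributes resistance (2/ε − 1) = 2/0.23 − 1 = 7.696; total = 15.39.
q = σ(T₁⁴ − T₂⁴) / 15.39 = 5.67×10⁻⁸ × 1.67×10^12 / 15.39 = 6140 W/m².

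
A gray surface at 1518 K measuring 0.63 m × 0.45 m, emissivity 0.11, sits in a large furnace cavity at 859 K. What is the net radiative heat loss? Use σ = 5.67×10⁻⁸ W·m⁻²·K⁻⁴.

A = 0.63 × 0.45 = 0.284 m².
Q = εσA(T⁴ − T_s⁴). T⁴ − T_s⁴ = (1518)⁴ − (859)⁴ = 5.31×10^12 − 5.44×10^11 = 4.77×10^12 K⁴.
Q = 0.11 × 5.67×10⁻⁸ × 0.284 × 4.77×10^12 = 8430 W.

Q ≈ 8430 W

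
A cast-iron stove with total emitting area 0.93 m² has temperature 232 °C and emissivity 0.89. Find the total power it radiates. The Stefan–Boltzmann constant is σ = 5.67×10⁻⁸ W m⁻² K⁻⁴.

P ≈ 3050 W

232 °C = 505 K.
P = εσAT⁴ = 0.89 × 5.67×10⁻⁸ × 0.930 × (505)⁴ = 0.89 × 5.67×10⁻⁸ × 0.930 × 6.50×10^10.
P = 3050 W.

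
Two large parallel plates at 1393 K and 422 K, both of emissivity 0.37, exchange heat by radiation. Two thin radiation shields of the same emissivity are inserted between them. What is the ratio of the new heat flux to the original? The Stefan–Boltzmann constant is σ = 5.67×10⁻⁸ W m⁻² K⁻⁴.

ratio ≈ 0.333

With N identical shields there are N+1 = 3 gaps in series, each with the same radiative resistance, so the flux falls to 1/(N+1) of its unshielded value.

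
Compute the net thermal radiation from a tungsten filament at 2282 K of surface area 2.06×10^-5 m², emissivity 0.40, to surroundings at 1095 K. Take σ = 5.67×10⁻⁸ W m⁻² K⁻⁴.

Q ≈ 12.0 W

Q = εσA(T⁴ − T_s⁴). T⁴ − T_s⁴ = (2282)⁴ − (1095)⁴ = 2.71×10^13 − 1.44×10^12 = 2.57×10^13 K⁴.
Q = 0.40 × 5.67×10⁻⁸ × 2.06×10^-5 × 2.57×10^13 = 12.0 W.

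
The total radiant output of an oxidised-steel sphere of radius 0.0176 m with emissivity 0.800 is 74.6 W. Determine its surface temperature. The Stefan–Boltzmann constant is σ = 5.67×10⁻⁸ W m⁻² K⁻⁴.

A = 4πr² = 4π × (0.0176)² = 3.89×10^-3 m².
From P = εσAT⁴, T = (P / εσA)^(1/4) = (74.6 / (0.800 × 5.67×10⁻⁸ × 3.89×10^-3))^(1/4).
T = (4.23×10^11)^(1/4) = 806 K.

T ≈ 806 K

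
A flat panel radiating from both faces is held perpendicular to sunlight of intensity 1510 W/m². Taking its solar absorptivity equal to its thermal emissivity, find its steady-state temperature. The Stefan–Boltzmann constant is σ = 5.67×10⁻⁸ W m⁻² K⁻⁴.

Absorbed flux αS = emitted flux 2εσT⁴ per unit area; with α = ε this gives T = (S/2σ)^(1/4).
T = (1510 / (2 × 5.67×10⁻⁸))^(1/4) = (1.33×10^10)^(1/4).
T = 340 K.

T ≈ 340 K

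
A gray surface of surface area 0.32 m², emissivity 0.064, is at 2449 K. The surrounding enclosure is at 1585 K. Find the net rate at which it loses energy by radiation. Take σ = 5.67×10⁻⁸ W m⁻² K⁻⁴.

Q ≈ 34400 W

Q = εσA(T⁴ − T_s⁴). T⁴ − T_s⁴ = (2449)⁴ − (1585)⁴ = 3.60×10^13 − 6.31×10^12 = 2.97×10^13 K⁴.
Q = 0.064 × 5.67×10⁻⁸ × 0.320 × 2.97×10^13 = 34400 W.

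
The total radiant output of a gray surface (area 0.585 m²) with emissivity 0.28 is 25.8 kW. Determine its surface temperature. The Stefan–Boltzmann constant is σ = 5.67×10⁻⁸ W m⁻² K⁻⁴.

From P = εσAT⁴, T = (P / εσA)^(1/4) = (25800 / (0.28 × 5.67×10⁻⁸ × 0.585))^(1/4).
T = (2.78×10^12)^(1/4) = 1290 K.

T ≈ 1290 K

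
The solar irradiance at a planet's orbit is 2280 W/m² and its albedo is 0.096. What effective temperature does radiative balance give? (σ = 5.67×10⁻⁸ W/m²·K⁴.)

T ≈ 309 K

Power absorbed = (1−a)S·πR²; power emitted = 4πR²σT⁴. Equating and cancelling πR²:
T = ((1−a)S / 4σ)^(1/4) = (2060 / (4 × 5.67×10⁻⁸))^(1/4) = (9.09×10^9)^(1/4).
T = 309 K.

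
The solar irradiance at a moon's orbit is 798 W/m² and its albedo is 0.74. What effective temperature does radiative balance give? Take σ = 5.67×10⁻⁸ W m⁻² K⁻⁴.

T ≈ 174 K

Power absorbed = (1−a)S·πR²; power emitted = 4πR²σT⁴. Equating and cancelling πR²:
T = ((1−a)S / 4σ)^(1/4) = (207 / (4 × 5.67×10⁻⁸))^(1/4) = (9.15×10^8)^(1/4).
T = 174 K.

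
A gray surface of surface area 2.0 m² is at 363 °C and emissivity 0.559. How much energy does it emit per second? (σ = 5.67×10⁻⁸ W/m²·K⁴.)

363 °C = 636 K.
Stefan–Boltzmann: P = εσAT⁴ = 0.559 × 5.67×10⁻⁸ × 2.00 × (636)⁴ = 0.559 × 5.67×10⁻⁸ × 2.00 × 1.64×10^11.
P = 10400 W.

P ≈ 10400 W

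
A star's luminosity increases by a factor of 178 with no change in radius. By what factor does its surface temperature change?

factor ≈ 3.65

P ∝ T⁴ ⇒ T ∝ P^(1/4), so T scales by (178)^(1/4) = 3.65.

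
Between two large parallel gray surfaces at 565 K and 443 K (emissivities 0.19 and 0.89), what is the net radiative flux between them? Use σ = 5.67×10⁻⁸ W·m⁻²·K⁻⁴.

q ≈ 667 W/m²

For two large parallel gray plates, q = σ(T₁⁴ − T₂⁴) / (1/ε₁ + 1/ε₂ − 1).
1/ε₁ + 1/ε₂ − 1 = 1/0.19 + 1/0.89 − 1 = 5.387.
T₁⁴ − T₂⁴ = 1.02×10^11 − 3.85×10^10 = 6.34×10^10 K⁴.
q = 5.67×10⁻⁸ × 6.34×10^10 / 5.387 = 667 W/m².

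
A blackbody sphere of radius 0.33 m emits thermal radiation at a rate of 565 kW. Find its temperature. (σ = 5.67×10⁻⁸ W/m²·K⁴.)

A = 4πr² = 4π × (0.33)² = 1.37 m².
From P = σAT⁴, T = (P / σA)^(1/4) = (5.65×10^5 / (5.67×10⁻⁸ × 1.37))^(1/4).
T = (7.28×10^12)^(1/4) = 1640 K.

T ≈ 1640 K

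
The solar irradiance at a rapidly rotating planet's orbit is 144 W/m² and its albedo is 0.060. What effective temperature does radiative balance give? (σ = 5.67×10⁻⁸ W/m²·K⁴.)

T ≈ 156 K

Power absorbed = (1−a)S·πR²; power emitted = 4πR²σT⁴. Equating and cancelling πR²:
T = ((1−a)S / 4σ)^(1/4) = (135 / (4 × 5.67×10⁻⁸))^(1/4) = (5.97×10^8)^(1/4).
T = 156 K.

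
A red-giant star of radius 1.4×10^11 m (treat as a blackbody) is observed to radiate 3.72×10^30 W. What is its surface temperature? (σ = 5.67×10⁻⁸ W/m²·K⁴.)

T ≈ 4040 K

A = 4πr² = 4π × (1.4×10^11)² = 2.46×10^23 m².
From P = σAT⁴, T = (P / σA)^(1/4) = (3.72×10^30 / (5.67×10⁻⁸ × 2.46×10^23))^(1/4).
T = (2.66×10^14)^(1/4) = 4040 K.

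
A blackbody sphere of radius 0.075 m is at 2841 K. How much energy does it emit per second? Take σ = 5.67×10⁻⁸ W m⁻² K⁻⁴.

P ≈ 2.61×10^5 W

A = 4πr² = 4π × (0.075)² = 0.0707 m².
P = σAT⁴ = 5.67×10⁻⁸ × 0.0707 × (2841)⁴ = 5.67×10⁻⁸ × 0.0707 × 6.51×10^13.
P = 2.61×10^5 W.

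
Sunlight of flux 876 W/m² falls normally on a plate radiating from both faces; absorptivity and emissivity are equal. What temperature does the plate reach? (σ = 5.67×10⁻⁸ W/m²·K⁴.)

Absorbed flux αS = emitted flux 2εσT⁴ per unit area; with α = ε this gives T = (S/2σ)^(1/4).
T = (876 / (2 × 5.67×10⁻⁸))^(1/4) = (7.72×10^9)^(1/4).
T = 296 K.

T ≈ 296 K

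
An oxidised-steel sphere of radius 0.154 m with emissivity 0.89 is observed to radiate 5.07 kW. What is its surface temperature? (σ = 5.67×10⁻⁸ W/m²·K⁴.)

T ≈ 762 K

A = 4πr² = 4π × (0.154)² = 0.298 m².
From P = εσAT⁴, T = (P / εσA)^(1/4) = (5070 / (0.89 × 5.67×10⁻⁸ × 0.298))^(1/4).
T = (3.37×10^11)^(1/4) = 762 K.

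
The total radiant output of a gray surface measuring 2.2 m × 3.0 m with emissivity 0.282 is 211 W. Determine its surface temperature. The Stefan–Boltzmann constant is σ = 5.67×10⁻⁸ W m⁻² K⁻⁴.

T ≈ 211 K

A = 2.2 × 3.0 = 6.60 m².
From P = εσAT⁴, T = (P / εσA)^(1/4) = (211 / (0.282 × 5.67×10⁻⁸ × 6.60))^(1/4).
T = (2.00×10^9)^(1/4) = 211 K.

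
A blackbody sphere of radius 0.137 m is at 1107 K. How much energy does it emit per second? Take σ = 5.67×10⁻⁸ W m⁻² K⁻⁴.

A = 4πr² = 4π × (0.137)² = 0.236 m².
P = σAT⁴ = 5.67×10⁻⁸ × 0.236 × (1107)⁴ = 5.67×10⁻⁸ × 0.236 × 1.50×10^12.
P = 20100 W.

P ≈ 20100 W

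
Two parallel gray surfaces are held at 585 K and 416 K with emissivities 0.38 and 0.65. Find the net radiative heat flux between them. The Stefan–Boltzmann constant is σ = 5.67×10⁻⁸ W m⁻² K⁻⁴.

q ≈ 1560 W/m²

For two large parallel gray plates, q = σ(T₁⁴ − T₂⁴) / (1/ε₁ + 1/ε₂ − 1).
1/ε₁ + 1/ε₂ − 1 = 1/0.38 + 1/0.65 − 1 = 3.170.
T₁⁴ − T₂⁴ = 1.17×10^11 − 2.99×10^10 = 8.72×10^10 K⁴.
q = 5.67×10⁻⁸ × 8.72×10^10 / 3.170 = 1560 W/m².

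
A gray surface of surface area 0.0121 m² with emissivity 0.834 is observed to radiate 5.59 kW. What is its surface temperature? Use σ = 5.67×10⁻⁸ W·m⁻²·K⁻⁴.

From P = εσAT⁴, T = (P / εσA)^(1/4) = (5590 / (0.834 × 5.67×10⁻⁸ × 0.0121))^(1/4).
T = (9.77×10^12)^(1/4) = 1770 K.

T ≈ 1770 K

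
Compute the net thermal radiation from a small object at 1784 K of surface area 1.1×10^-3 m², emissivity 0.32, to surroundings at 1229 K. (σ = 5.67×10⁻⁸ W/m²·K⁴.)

Q ≈ 157 W

Q = εσA(T⁴ − T_s⁴). T⁴ − T_s⁴ = (1784)⁴ − (1229)⁴ = 1.01×10^13 − 2.28×10^12 = 7.85×10^12 K⁴.
Q = 0.32 × 5.67×10⁻⁸ × 1.10×10^-3 × 7.85×10^12 = 157 W.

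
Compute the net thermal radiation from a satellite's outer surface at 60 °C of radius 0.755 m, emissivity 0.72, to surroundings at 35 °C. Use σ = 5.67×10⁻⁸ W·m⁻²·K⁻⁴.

A = 4πr² = 4π × (0.755)² = 7.16 m².
Convert: 60 °C = 333 K; 35 °C = 308 K.
Q = εσA(T⁴ − T_s⁴). T⁴ − T_s⁴ = (333)⁴ − (308)⁴ = 1.23×10^10 − 9.00×10^9 = 3.30×10^9 K⁴.
Q = 0.72 × 5.67×10⁻⁸ × 7.16 × 3.30×10^9 = 964 W.

Q ≈ 964 W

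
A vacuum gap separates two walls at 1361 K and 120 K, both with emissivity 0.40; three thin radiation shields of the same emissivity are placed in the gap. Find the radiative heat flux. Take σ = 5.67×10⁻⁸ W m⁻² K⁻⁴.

Each of the 4 gaps contributes resistance (2/ε − 1) = 2/0.40 − 1 = 4.000; total = 16.00.
q = σ(T₁⁴ − T₂⁴) / 16.00 = 5.67×10⁻⁸ × 3.43×10^12 / 16.00 = 12200 W/m².

q ≈ 12200 W/m²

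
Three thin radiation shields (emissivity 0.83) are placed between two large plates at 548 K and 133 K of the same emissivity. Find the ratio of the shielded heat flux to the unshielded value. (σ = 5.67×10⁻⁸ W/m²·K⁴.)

ratio ≈ 0.250

With N identical shields there are N+1 = 4 gaps in series, each with the same radiative resistance, so the flux falls to 1/(N+1) of its unshielded value.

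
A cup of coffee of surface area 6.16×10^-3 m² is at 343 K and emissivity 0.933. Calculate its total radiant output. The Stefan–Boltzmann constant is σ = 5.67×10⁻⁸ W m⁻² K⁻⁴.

P ≈ 4.51 W

Stefan–Boltzmann: P = εσAT⁴ = 0.933 × 5.67×10⁻⁸ × 6.16×10^-3 × (343)⁴ = 0.933 × 5.67×10⁻⁸ × 6.16×10^-3 × 1.38×10^10.
P = 4.51 W.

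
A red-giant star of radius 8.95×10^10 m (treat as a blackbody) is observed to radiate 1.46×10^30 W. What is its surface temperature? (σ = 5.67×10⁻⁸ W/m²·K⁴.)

T ≈ 4000 K

A = 4πr² = 4π × (8.95×10^10)² = 1.01×10^23 m².
From P = σAT⁴, T = (P / σA)^(1/4) = (1.46×10^30 / (5.67×10⁻⁸ × 1.01×10^23))^(1/4).
T = (2.56×10^14)^(1/4) = 4000 K.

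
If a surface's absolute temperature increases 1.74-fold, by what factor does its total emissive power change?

factor ≈ 9.17

P ∝ T⁴, so the power scales as (1.74)⁴ = 9.17.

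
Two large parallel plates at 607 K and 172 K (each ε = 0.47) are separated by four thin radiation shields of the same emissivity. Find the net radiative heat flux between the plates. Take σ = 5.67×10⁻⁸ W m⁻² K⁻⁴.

Each of the 5 gaps contributes resistance (2/ε − 1) = 2/0.47 − 1 = 3.255; total = 16.28.
q = σ(T₁⁴ − T₂⁴) / 16.28 = 5.67×10⁻⁸ × 1.35×10^11 / 16.28 = 470 W/m².

q ≈ 470 W/m²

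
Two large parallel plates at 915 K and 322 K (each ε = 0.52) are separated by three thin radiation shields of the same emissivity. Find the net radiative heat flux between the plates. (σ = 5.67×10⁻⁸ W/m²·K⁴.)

Each of the 4 gaps contributes resistance (2/ε − 1) = 2/0.52 − 1 = 2.846; total = 11.38.
q = σ(T₁⁴ − T₂⁴) / 11.38 = 5.67×10⁻⁸ × 6.90×10^11 / 11.38 = 3440 W/m².

q ≈ 3440 W/m²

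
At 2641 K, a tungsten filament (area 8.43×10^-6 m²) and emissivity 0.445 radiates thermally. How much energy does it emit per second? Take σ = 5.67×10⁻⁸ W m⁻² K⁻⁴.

P ≈ 10.3 W

P = εσAT⁴ = 0.445 × 5.67×10⁻⁸ × 8.43×10^-6 × (2641)⁴ = 0.445 × 5.67×10⁻⁸ × 8.43×10^-6 × 4.86×10^13.
P = 10.3 W.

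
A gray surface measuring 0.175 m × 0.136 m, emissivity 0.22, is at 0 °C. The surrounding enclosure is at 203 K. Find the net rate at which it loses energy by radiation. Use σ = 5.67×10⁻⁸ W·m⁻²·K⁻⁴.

Q ≈ 1.14 W

A = 0.175 × 0.136 = 0.0238 m².
Convert: 0 °C = 273 K.
Q = εσA(T⁴ − T_s⁴). T⁴ − T_s⁴ = (273)⁴ − (203)⁴ = 5.55×10^9 − 1.70×10^9 = 3.86×10^9 K⁴.
Q = 0.22 × 5.67×10⁻⁸ × 0.0238 × 3.86×10^9 = 1.14 W.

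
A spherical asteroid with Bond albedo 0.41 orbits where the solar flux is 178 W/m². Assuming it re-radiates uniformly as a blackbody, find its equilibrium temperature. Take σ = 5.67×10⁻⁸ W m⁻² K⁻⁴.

Power absorbed = (1−a)S·πR²; power emitted = 4πR²σT⁴. Equating and cancelling πR²:
T = ((1−a)S / 4σ)^(1/4) = (105 / (4 × 5.67×10⁻⁸))^(1/4) = (4.63×10^8)^(1/4).
T = 147 K.

T ≈ 147 K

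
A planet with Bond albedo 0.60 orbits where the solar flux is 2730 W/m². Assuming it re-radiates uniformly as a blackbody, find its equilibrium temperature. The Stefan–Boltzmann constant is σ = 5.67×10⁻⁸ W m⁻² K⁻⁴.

Power absorbed = (1−a)S·πR²; power emitted = 4πR²σT⁴. Equating and cancelling πR²:
T = ((1−a)S / 4σ)^(1/4) = (1090 / (4 × 5.67×10⁻⁸))^(1/4) = (4.81×10^9)^(1/4).
T = 263 K.

T ≈ 263 K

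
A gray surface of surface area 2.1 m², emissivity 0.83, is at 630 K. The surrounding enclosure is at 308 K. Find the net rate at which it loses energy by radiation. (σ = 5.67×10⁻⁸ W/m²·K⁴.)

Q = εσA(T⁴ − T_s⁴). T⁴ − T_s⁴ = (630)⁴ − (308)⁴ = 1.58×10^11 − 9.00×10^9 = 1.49×10^11 K⁴.
Q = 0.83 × 5.67×10⁻⁸ × 2.10 × 1.49×10^11 = 14700 W.

Q ≈ 14700 W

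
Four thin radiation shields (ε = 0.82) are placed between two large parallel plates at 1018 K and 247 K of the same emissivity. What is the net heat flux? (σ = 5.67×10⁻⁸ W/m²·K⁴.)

Each of the 5 gaps contributes resistance (2/ε − 1) = 2/0.82 − 1 = 1.439; total = 7.195.
q = σ(T₁⁴ − T₂⁴) / 7.195 = 5.67×10⁻⁸ × 1.07×10^12 / 7.195 = 8430 W/m².

q ≈ 8430 W/m²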